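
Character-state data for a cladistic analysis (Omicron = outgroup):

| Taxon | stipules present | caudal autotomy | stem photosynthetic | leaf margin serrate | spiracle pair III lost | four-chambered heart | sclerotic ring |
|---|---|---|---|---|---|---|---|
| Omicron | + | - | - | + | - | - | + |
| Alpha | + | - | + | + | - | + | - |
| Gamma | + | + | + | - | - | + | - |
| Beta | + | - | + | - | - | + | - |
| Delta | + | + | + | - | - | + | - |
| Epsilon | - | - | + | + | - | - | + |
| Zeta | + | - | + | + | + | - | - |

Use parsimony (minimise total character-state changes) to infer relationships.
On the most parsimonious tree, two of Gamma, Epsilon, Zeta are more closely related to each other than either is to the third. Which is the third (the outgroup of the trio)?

Epsilon

Character polarity is set by the outgroup: the derived state is whichever differs from the outgroup's state, so for stipules present, leaf margin serrate, sclerotic ring the derived state is '-', and for the remaining characters it is '+'.
stipules present (derived state '-') is unique to Epsilon (autapomorphy; uninformative for grouping).
Only Delta and Gamma show the derived state '+' for caudal autotomy, supporting them as a clade.
All ingroup taxa share the derived state '+' for stem photosynthetic; it defines the ingroup but does not resolve relationships within it.
leaf margin serrate: derived state '-' in Beta, Delta, and Gamma only — synapomorphy for {Beta, Delta, Gamma}.
spiracle pair III lost (derived state '+') is unique to Zeta (autapomorphy; uninformative for grouping).
four-chambered heart: derived state '+' in Alpha, Beta, Delta, and Gamma only — synapomorphy for {Alpha, Beta, Delta, Gamma}.
Only Alpha, Beta, Delta, Gamma, and Zeta show the derived state '-' for sclerotic ring, supporting them as a clade.
Most parsimonious ingroup topology: (((Alpha,((Gamma,Delta),Beta)),Zeta),Epsilon).
Gamma and Zeta share a more recent common ancestor with each other than either does with Epsilon, so Epsilon is the least closely related of the three.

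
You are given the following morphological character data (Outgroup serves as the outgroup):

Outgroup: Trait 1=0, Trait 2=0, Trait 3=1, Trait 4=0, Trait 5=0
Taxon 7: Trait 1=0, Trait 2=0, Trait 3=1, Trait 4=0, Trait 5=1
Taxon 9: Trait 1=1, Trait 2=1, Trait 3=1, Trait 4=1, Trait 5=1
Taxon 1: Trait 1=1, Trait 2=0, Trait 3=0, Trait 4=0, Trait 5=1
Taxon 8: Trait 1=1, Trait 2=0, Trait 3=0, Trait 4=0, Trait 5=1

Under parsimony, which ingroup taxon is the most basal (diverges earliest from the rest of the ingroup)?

Character polarity is set by the outgroup: the derived state is whichever differs from the outgroup's state, so for Trait 3 the derived state is '0', and for the remaining characters it is '1'.
Trait 1: derived state '1' in Taxon 1, Taxon 8, and Taxon 9 only — synapomorphy for {Taxon 1, Taxon 8, Taxon 9}.
Trait 2 (derived state '1') is unique to Taxon 9 (autapomorphy; uninformative for grouping).
Trait 3: derived state '0' in Taxon 1 and Taxon 8 only — synapomorphy for {Taxon 1, Taxon 8}.
Trait 4: derived state '1' in Taxon 9 only — an autapomorphy, so it tells us nothing about relationships among taxa.
Trait 5 (derived state '1') is shared by all ingroup taxa — unites the whole ingroup.
Most parsimonious ingroup topology: (Taxon 7,(Taxon 9,(Taxon 1,Taxon 8))).
Taxon 7 is sister to the clade containing all other ingroup taxa, so it is the earliest-diverging (most basal) ingroup lineage.

Taxon 7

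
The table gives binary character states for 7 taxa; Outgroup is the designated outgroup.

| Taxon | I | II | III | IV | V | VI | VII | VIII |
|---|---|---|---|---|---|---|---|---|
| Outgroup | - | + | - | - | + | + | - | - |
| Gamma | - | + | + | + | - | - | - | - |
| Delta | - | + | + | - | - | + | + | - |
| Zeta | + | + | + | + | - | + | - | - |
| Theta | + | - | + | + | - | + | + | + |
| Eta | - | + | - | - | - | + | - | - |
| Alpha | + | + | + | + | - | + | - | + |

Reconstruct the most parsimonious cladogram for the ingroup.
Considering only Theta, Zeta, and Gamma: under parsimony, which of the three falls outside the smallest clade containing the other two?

Gamma

Character polarity is set by the outgroup: the derived state is whichever differs from the outgroup's state, so for II, V, VI the derived state is '-', and for the remaining characters it is '+'.
I: derived state '+' in Alpha, Theta, and Zeta only — synapomorphy for {Alpha, Theta, Zeta}.
II (derived state '-') is unique to Theta (autapomorphy; uninformative for grouping).
III (derived state '+') is shared by Alpha, Delta, Gamma, Theta, and Zeta — a synapomorphy uniting that clade.
IV: derived state '+' in Alpha, Gamma, Theta, and Zeta only — synapomorphy for {Alpha, Gamma, Theta, Zeta}.
All ingroup taxa share the derived state '-' for V; it defines the ingroup but does not resolve relationships within it.
VI (derived state '-') is unique to Gamma (autapomorphy; uninformative for grouping).
VII groups Delta and Theta, which is incompatible with the clades supported by the remaining characters; treating it as convergent (homoplasy) costs fewer steps than any alternative tree.
Only Alpha and Theta show the derived state '+' for VIII, supporting them as a clade.
Most parsimonious ingroup topology: (((Gamma,(Zeta,(Theta,Alpha))),Delta),Eta).
Theta and Zeta share a more recent common ancestor with each other than either does with Gamma, so Gamma is the least closely related of the three.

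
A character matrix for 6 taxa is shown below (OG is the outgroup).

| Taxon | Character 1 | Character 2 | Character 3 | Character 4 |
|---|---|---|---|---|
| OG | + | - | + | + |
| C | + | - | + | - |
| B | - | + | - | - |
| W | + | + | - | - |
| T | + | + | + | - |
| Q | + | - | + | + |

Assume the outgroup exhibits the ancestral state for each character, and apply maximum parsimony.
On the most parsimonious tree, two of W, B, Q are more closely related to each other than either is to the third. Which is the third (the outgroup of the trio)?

Q

Character polarity is set by the outgroup: the derived state is whichever differs from the outgroup's state, so for Character 1, Character 3, Character 4 the derived state is '-', and for the remaining characters it is '+'.
Character 1 (derived state '-') is unique to B (autapomorphy; uninformative for grouping).
Only B, T, and W show the derived state '+' for Character 2, supporting them as a clade.
Character 3 (derived state '-') is shared by B and W — a synapomorphy uniting that clade.
Only B, C, T, and W show the derived state '-' for Character 4, supporting them as a clade.
Most parsimonious ingroup topology: ((C,((B,W),T)),Q).
W and B share a more recent common ancestor with each other than either does with Q, so Q is the least closely related of the three.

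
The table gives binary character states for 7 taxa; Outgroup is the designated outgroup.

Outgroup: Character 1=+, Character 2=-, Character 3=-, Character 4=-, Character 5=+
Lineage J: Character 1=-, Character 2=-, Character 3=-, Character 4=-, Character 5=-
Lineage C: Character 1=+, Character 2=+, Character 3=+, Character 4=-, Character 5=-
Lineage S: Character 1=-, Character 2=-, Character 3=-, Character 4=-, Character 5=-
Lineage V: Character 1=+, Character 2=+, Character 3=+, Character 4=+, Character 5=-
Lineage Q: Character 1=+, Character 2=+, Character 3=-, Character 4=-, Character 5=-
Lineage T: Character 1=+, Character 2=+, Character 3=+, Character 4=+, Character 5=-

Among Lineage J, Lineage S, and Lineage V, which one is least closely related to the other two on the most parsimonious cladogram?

Lineage V

Character polarity is set by the outgroup: the derived state is whichever differs from the outgroup's state, so for Character 1, Character 5 the derived state is '-', and for the remaining characters it is '+'.
Character 1 (derived state '-') is shared by Lineage J and Lineage S — a synapomorphy uniting that clade.
Character 2: derived state '+' in Lineage C, Lineage Q, Lineage T, and Lineage V only — synapomorphy for {Lineage C, Lineage Q, Lineage T, Lineage V}.
Character 3: derived state '+' in Lineage C, Lineage T, and Lineage V only — synapomorphy for {Lineage C, Lineage T, Lineage V}.
Character 4 (derived state '+') is shared by Lineage T and Lineage V — a synapomorphy uniting that clade.
All ingroup taxa share the derived state '-' for Character 5; it defines the ingroup but does not resolve relationships within it.
Most parsimonious ingroup topology: ((Lineage J,Lineage S),((Lineage C,(Lineage V,Lineage T)),Lineage Q)).
Lineage J and Lineage S share a more recent common ancestor with each other than either does with Lineage V, so Lineage V is the least closely related of the three.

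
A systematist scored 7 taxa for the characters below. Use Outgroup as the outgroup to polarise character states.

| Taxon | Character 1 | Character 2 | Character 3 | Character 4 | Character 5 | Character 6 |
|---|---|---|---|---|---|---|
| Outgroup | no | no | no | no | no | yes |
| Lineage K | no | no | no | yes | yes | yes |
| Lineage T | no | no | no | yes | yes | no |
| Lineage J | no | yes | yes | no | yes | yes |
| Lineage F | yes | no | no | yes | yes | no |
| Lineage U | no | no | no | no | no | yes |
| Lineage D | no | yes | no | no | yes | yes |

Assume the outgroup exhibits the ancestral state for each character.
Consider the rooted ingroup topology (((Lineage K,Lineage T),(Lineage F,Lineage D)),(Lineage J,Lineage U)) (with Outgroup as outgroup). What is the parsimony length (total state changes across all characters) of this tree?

10

Map each character onto (((Lineage K,Lineage T),(Lineage F,Lineage D)),(Lineage J,Lineage U)) (rooted by Outgroup) and count the minimum state changes it requires (Fitch parsimony):
Character 1: 1; Character 2: 2; Character 3: 1; Character 4: 2; Character 5: 2; Character 6: 2.
Total tree length = 10.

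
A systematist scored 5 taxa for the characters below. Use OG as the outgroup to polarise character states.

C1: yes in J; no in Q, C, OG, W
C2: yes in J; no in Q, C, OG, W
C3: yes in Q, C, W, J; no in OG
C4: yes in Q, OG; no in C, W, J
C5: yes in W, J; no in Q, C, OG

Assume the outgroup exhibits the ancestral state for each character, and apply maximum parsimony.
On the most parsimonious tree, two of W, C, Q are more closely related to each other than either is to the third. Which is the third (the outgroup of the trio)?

Q

Character polarity is set by the outgroup: the derived state is whichever differs from the outgroup's state, so for C4 the derived state is 'no', and for the remaining characters it is 'yes'.
C1: derived state 'yes' in J only — an autapomorphy, so it tells us nothing about relationships among taxa.
C2: derived state 'yes' in J only — an autapomorphy, so it tells us nothing about relationships among taxa.
C3 (derived state 'yes') is shared by all ingroup taxa — unites the whole ingroup.
C4 (derived state 'no') is shared by C, J, and W — a synapomorphy uniting that clade.
Only J and W show the derived state 'yes' for C5, supporting them as a clade.
Most parsimonious ingroup topology: (((J,W),C),Q).
C and W share a more recent common ancestor with each other than either does with Q, so Q is the least closely related of the three.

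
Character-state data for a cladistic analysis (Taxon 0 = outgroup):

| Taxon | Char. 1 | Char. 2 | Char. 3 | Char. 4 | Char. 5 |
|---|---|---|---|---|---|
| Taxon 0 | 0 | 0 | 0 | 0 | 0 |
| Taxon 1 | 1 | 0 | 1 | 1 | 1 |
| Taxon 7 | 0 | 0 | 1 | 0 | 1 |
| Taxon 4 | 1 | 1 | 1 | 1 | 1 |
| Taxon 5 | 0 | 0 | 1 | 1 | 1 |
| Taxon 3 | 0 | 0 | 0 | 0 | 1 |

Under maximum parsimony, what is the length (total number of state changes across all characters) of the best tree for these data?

5

The outgroup has state '0' for every character, so '1' is the derived state throughout.
Char. 1: derived state '1' in Taxon 1 and Taxon 4 only — synapomorphy for {Taxon 1, Taxon 4}.
Char. 2 (derived state '1') is unique to Taxon 4 (autapomorphy; uninformative for grouping).
Only Taxon 1, Taxon 4, Taxon 5, and Taxon 7 show the derived state '1' for Char. 3, supporting them as a clade.
Char. 4 (derived state '1') is shared by Taxon 1, Taxon 4, and Taxon 5 — a synapomorphy uniting that clade.
Char. 5 (derived state '1') is shared by all ingroup taxa — unites the whole ingroup.
Most parsimonious ingroup topology: ((((Taxon 1,Taxon 4),Taxon 5),Taxon 7),Taxon 3).
Changes per character on this tree: Char. 1: 1; Char. 2: 1; Char. 3: 1; Char. 4: 1; Char. 5: 1.
Total = 5.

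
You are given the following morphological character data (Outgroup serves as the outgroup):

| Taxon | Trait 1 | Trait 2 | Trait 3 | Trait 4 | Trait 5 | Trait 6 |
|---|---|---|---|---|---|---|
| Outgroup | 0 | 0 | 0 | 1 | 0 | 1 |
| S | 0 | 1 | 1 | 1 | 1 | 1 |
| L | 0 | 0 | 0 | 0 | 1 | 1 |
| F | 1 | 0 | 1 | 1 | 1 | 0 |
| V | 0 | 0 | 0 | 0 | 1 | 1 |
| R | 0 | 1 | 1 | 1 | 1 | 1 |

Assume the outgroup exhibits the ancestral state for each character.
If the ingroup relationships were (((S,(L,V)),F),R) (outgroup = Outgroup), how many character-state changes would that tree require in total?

Map each character onto (((S,(L,V)),F),R) (rooted by Outgroup) and count the minimum state changes it requires (Fitch parsimony):
Trait 1: 1; Trait 2: 2; Trait 3: 2; Trait 4: 1; Trait 5: 1; Trait 6: 1.
Total tree length = 8.

8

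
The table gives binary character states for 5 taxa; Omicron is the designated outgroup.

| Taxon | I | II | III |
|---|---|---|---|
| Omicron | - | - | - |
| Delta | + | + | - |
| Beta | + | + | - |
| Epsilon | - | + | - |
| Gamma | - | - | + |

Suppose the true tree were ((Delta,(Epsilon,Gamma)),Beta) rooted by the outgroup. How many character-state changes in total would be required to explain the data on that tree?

5

Map each character onto ((Delta,(Epsilon,Gamma)),Beta) (rooted by Omicron) and count the minimum state changes it requires (Fitch parsimony):
I: 2; II: 2; III: 1.
Total tree length = 5.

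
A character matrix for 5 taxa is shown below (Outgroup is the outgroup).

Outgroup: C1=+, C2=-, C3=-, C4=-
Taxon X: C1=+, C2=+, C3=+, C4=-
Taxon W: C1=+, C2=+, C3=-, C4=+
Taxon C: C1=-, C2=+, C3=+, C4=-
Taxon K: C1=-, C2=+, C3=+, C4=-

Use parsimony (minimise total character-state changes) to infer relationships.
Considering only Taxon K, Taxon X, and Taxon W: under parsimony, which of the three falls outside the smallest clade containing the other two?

Character polarity is set by the outgroup: the derived state is whichever differs from the outgroup's state, so for C1 the derived state is '-', and for the remaining characters it is '+'.
C1: derived state '-' in Taxon C and Taxon K only — synapomorphy for {Taxon C, Taxon K}.
All ingroup taxa share the derived state '+' for C2; it defines the ingroup but does not resolve relationships within it.
Only Taxon C, Taxon K, and Taxon X show the derived state '+' for C3, supporting them as a clade.
C4: derived state '+' in Taxon W only — an autapomorphy, so it tells us nothing about relationships among taxa.
Most parsimonious ingroup topology: ((Taxon X,(Taxon C,Taxon K)),Taxon W).
Taxon X and Taxon K share a more recent common ancestor with each other than either does with Taxon W, so Taxon W is the least closely related of the three.

Taxon W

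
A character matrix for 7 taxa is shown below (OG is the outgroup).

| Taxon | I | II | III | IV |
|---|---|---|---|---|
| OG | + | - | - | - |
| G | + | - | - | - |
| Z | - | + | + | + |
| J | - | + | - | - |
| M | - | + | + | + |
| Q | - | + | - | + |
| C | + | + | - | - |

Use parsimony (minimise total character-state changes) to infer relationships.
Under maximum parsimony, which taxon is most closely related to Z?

M

Character polarity is set by the outgroup: the derived state is whichever differs from the outgroup's state, so for I the derived state is '-', and for the remaining characters it is '+'.
Only J, M, Q, and Z show the derived state '-' for I, supporting them as a clade.
II (derived state '+') is shared by C, J, M, Q, and Z — a synapomorphy uniting that clade.
III: derived state '+' in M and Z only — synapomorphy for {M, Z}.
IV: derived state '+' in M, Q, and Z only — synapomorphy for {M, Q, Z}.
Most parsimonious ingroup topology: (((((M,Z),Q),J),C),G).
Z and M form a cherry on this tree, so they are sister taxa.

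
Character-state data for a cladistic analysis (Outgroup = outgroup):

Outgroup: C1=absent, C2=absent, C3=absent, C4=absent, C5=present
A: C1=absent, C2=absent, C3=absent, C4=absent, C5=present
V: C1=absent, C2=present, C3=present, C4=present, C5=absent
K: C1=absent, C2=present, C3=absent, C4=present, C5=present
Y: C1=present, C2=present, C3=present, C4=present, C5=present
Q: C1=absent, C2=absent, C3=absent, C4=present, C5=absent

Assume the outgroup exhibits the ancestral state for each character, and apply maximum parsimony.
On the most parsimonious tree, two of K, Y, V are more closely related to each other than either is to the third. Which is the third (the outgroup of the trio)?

Character polarity is set by the outgroup: the derived state is whichever differs from the outgroup's state, so for C5 the derived state is 'absent', and for the remaining characters it is 'present'.
C1: derived state 'present' in Y only — an autapomorphy, so it tells us nothing about relationships among taxa.
Only K, V, and Y show the derived state 'present' for C2, supporting them as a clade.
Only V and Y show the derived state 'present' for C3, supporting them as a clade.
C4: derived state 'present' in K, Q, V, and Y only — synapomorphy for {K, Q, V, Y}.
C5 (state 'absent') occurs in Q and V but conflicts with the nesting implied by the other characters — most parsimoniously interpreted as homoplasy.
Most parsimonious ingroup topology: (A,(((V,Y),K),Q)).
Y and V share a more recent common ancestor with each other than either does with K, so K is the least closely related of the three.

K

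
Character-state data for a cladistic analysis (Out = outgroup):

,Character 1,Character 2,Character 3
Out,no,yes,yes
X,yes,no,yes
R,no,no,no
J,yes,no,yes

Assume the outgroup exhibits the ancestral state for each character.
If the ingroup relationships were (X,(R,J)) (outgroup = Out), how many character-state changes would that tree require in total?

4

Map each character onto (X,(R,J)) (rooted by Out) and count the minimum state changes it requires (Fitch parsimony):
Character 1: 2; Character 2: 1; Character 3: 1.
Total tree length = 4.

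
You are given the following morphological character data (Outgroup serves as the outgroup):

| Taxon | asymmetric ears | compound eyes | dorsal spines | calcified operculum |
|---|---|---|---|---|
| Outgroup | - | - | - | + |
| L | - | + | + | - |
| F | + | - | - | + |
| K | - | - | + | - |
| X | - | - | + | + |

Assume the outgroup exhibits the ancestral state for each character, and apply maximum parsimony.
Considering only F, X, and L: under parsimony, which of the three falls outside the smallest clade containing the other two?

F

Character polarity is set by the outgroup: the derived state is whichever differs from the outgroup's state, so for calcified operculum the derived state is '-', and for the remaining characters it is '+'.
asymmetric ears (derived state '+') is unique to F (autapomorphy; uninformative for grouping).
compound eyes (derived state '+') is unique to L (autapomorphy; uninformative for grouping).
dorsal spines: derived state '+' in K, L, and X only — synapomorphy for {K, L, X}.
calcified operculum (derived state '-') is shared by K and L — a synapomorphy uniting that clade.
Most parsimonious ingroup topology: (((K,L),X),F).
X and L share a more recent common ancestor with each other than either does with F, so F is the least closely related of the three.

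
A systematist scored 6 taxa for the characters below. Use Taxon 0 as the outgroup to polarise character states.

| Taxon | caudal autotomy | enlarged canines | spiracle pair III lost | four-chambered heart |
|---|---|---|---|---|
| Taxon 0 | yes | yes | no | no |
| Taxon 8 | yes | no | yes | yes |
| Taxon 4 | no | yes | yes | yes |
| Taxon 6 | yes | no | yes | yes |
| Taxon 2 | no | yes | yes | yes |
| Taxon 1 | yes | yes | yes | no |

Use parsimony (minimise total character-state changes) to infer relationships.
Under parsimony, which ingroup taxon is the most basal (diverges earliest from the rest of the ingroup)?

Character polarity is set by the outgroup: the derived state is whichever differs from the outgroup's state, so for caudal autotomy, enlarged canines the derived state is 'no', and for the remaining characters it is 'yes'.
caudal autotomy: derived state 'no' in Taxon 2 and Taxon 4 only — synapomorphy for {Taxon 2, Taxon 4}.
Only Taxon 6 and Taxon 8 show the derived state 'no' for enlarged canines, supporting them as a clade.
spiracle pair III lost (derived state 'yes') is shared by all ingroup taxa — unites the whole ingroup.
four-chambered heart (derived state 'yes') is shared by Taxon 2, Taxon 4, Taxon 6, and Taxon 8 — a synapomorphy uniting that clade.
Most parsimonious ingroup topology: (((Taxon 8,Taxon 6),(Taxon 4,Taxon 2)),Taxon 1).
Taxon 1 is sister to the clade containing all other ingroup taxa, so it is the earliest-diverging (most basal) ingroup lineage.

Taxon 1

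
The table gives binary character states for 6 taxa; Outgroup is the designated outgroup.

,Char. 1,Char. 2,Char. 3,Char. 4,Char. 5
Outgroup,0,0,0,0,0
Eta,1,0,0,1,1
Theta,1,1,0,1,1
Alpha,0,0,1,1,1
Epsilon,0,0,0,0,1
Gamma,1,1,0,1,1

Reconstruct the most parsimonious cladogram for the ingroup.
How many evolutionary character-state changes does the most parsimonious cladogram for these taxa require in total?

The outgroup has state '0' for every character, so '1' is the derived state throughout.
Char. 1: derived state '1' in Eta, Gamma, and Theta only — synapomorphy for {Eta, Gamma, Theta}.
Char. 2 (derived state '1') is shared by Gamma and Theta — a synapomorphy uniting that clade.
Char. 3: derived state '1' in Alpha only — an autapomorphy, so it tells us nothing about relationships among taxa.
Char. 4 (derived state '1') is shared by Alpha, Eta, Gamma, and Theta — a synapomorphy uniting that clade.
All ingroup taxa share the derived state '1' for Char. 5; it defines the ingroup but does not resolve relationships within it.
Most parsimonious ingroup topology: (((Eta,(Theta,Gamma)),Alpha),Epsilon).
Changes per character on this tree: Char. 1: 1; Char. 2: 1; Char. 3: 1; Char. 4: 1; Char. 5: 1.
Total = 5.

5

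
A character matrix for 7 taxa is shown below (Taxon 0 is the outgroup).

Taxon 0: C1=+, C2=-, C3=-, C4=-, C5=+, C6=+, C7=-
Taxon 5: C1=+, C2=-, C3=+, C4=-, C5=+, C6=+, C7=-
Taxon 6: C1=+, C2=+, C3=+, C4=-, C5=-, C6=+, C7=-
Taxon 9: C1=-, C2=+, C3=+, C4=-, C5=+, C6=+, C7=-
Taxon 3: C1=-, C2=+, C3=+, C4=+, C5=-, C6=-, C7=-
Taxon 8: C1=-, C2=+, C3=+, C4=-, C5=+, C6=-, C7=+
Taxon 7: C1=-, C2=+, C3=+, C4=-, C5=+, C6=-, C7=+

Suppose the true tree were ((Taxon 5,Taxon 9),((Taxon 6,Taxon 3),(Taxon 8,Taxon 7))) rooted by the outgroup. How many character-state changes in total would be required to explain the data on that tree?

Map each character onto ((Taxon 5,Taxon 9),((Taxon 6,Taxon 3),(Taxon 8,Taxon 7))) (rooted by Taxon 0) and count the minimum state changes it requires (Fitch parsimony):
C1: 3; C2: 2; C3: 1; C4: 1; C5: 1; C6: 2; C7: 1.
Total tree length = 11.

11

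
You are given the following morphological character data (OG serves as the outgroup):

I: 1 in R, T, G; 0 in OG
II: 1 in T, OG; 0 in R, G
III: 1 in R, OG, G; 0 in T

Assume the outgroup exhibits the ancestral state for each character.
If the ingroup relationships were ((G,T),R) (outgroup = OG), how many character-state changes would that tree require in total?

Map each character onto ((G,T),R) (rooted by OG) and count the minimum state changes it requires (Fitch parsimony):
I: 1; II: 2; III: 1.
Total tree length = 4.

4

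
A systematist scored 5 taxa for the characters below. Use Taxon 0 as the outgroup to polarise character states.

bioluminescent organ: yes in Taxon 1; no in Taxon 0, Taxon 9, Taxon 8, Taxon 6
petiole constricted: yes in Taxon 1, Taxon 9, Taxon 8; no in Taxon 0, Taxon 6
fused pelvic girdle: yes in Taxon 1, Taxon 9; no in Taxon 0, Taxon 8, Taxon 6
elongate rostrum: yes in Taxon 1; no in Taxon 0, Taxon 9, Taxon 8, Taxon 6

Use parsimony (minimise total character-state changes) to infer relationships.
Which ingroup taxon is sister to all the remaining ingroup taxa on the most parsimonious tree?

The outgroup has state 'no' for every character, so 'yes' is the derived state throughout.
bioluminescent organ (derived state 'yes') is unique to Taxon 1 (autapomorphy; uninformative for grouping).
petiole constricted: derived state 'yes' in Taxon 1, Taxon 8, and Taxon 9 only — synapomorphy for {Taxon 1, Taxon 8, Taxon 9}.
fused pelvic girdle (derived state 'yes') is shared by Taxon 1 and Taxon 9 — a synapomorphy uniting that clade.
elongate rostrum: derived state 'yes' in Taxon 1 only — an autapomorphy, so it tells us nothing about relationships among taxa.
Most parsimonious ingroup topology: (((Taxon 1,Taxon 9),Taxon 8),Taxon 6).
Taxon 6 is sister to the clade containing all other ingroup taxa, so it is the earliest-diverging (most basal) ingroup lineage.

Taxon 6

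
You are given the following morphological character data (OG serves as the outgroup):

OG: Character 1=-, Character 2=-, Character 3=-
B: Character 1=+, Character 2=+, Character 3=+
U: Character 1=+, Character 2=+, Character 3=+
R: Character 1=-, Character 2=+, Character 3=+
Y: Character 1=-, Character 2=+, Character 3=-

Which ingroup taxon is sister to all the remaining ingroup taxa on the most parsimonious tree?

Y

The outgroup has state '-' for every character, so '+' is the derived state throughout.
Character 1: derived state '+' in B and U only — synapomorphy for {B, U}.
All ingroup taxa share the derived state '+' for Character 2; it defines the ingroup but does not resolve relationships within it.
Only B, R, and U show the derived state '+' for Character 3, supporting them as a clade.
Most parsimonious ingroup topology: (((B,U),R),Y).
Y is sister to the clade containing all other ingroup taxa, so it is the earliest-diverging (most basal) ingroup lineage.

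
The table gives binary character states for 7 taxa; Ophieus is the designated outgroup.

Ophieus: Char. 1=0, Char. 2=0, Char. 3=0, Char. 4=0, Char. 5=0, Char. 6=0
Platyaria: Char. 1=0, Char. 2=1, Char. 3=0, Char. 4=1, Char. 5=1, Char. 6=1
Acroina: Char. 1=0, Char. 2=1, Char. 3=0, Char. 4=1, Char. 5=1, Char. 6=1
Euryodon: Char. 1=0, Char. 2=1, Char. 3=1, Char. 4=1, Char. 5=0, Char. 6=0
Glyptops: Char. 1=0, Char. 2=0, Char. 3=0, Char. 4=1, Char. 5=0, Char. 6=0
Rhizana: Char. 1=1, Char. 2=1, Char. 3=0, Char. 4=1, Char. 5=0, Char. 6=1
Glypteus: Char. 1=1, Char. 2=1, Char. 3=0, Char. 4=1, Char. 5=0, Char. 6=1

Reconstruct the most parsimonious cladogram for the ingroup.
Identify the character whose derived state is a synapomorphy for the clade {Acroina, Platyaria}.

Char. 5

The outgroup has state '0' for every character, so '1' is the derived state throughout.
Char. 1: derived state '1' in Glypteus and Rhizana only — synapomorphy for {Glypteus, Rhizana}.
Char. 2 (derived state '1') is shared by Acroina, Euryodon, Glypteus, Platyaria, and Rhizana — a synapomorphy uniting that clade.
Char. 3: derived state '1' in Euryodon only — an autapomorphy, so it tells us nothing about relationships among taxa.
All ingroup taxa share the derived state '1' for Char. 4; it defines the ingroup but does not resolve relationships within it.
Char. 5: derived state '1' in Acroina and Platyaria only — synapomorphy for {Acroina, Platyaria}.
Only Acroina, Glypteus, Platyaria, and Rhizana show the derived state '1' for Char. 6, supporting them as a clade.
Most parsimonious ingroup topology: ((((Platyaria,Acroina),(Rhizana,Glypteus)),Euryodon),Glyptops).
The clade {Acroina, Platyaria} is supported by Char. 5: its derived state '1' occurs in exactly those taxa and in no other taxon (including the outgroup).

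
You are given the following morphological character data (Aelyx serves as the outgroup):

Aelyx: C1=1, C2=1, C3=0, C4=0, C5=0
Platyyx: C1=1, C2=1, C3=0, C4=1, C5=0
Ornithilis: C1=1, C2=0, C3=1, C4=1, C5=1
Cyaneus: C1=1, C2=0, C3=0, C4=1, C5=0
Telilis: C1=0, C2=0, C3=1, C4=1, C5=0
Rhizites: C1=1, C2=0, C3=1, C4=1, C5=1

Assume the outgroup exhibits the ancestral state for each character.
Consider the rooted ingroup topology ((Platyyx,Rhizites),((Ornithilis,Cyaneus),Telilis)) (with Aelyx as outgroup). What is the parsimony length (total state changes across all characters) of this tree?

Map each character onto ((Platyyx,Rhizites),((Ornithilis,Cyaneus),Telilis)) (rooted by Aelyx) and count the minimum state changes it requires (Fitch parsimony):
C1: 1; C2: 2; C3: 3; C4: 1; C5: 2.
Total tree length = 9.

9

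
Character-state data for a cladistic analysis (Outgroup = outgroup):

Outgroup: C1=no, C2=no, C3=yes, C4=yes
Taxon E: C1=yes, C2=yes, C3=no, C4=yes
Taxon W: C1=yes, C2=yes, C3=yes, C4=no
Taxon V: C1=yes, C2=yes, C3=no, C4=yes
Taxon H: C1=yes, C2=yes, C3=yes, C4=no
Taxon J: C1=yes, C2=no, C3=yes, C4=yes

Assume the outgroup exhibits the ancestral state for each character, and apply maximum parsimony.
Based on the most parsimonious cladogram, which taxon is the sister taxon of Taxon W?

Character polarity is set by the outgroup: the derived state is whichever differs from the outgroup's state, so for C3, C4 the derived state is 'no', and for the remaining characters it is 'yes'.
All ingroup taxa share the derived state 'yes' for C1; it defines the ingroup but does not resolve relationships within it.
Only Taxon E, Taxon H, Taxon V, and Taxon W show the derived state 'yes' for C2, supporting them as a clade.
C3: derived state 'no' in Taxon E and Taxon V only — synapomorphy for {Taxon E, Taxon V}.
Only Taxon H and Taxon W show the derived state 'no' for C4, supporting them as a clade.
Most parsimonious ingroup topology: (((Taxon E,Taxon V),(Taxon W,Taxon H)),Taxon J).
Taxon W and Taxon H form a cherry on this tree, so they are sister taxa.

Taxon H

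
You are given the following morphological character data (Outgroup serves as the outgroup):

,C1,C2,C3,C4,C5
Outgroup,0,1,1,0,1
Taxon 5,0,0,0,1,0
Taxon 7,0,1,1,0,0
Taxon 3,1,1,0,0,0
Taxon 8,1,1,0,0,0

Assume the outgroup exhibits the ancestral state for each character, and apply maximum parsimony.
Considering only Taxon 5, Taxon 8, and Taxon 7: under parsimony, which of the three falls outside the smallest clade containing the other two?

Taxon 7

Character polarity is set by the outgroup: the derived state is whichever differs from the outgroup's state, so for C2, C3, C5 the derived state is '0', and for the remaining characters it is '1'.
Only Taxon 3 and Taxon 8 show the derived state '1' for C1, supporting them as a clade.
C2: derived state '0' in Taxon 5 only — an autapomorphy, so it tells us nothing about relationships among taxa.
C3 (derived state '0') is shared by Taxon 3, Taxon 5, and Taxon 8 — a synapomorphy uniting that clade.
C4: derived state '1' in Taxon 5 only — an autapomorphy, so it tells us nothing about relationships among taxa.
C5 (derived state '0') is shared by all ingroup taxa — unites the whole ingroup.
Most parsimonious ingroup topology: ((Taxon 5,(Taxon 3,Taxon 8)),Taxon 7).
Taxon 8 and Taxon 5 share a more recent common ancestor with each other than either does with Taxon 7, so Taxon 7 is the least closely related of the three.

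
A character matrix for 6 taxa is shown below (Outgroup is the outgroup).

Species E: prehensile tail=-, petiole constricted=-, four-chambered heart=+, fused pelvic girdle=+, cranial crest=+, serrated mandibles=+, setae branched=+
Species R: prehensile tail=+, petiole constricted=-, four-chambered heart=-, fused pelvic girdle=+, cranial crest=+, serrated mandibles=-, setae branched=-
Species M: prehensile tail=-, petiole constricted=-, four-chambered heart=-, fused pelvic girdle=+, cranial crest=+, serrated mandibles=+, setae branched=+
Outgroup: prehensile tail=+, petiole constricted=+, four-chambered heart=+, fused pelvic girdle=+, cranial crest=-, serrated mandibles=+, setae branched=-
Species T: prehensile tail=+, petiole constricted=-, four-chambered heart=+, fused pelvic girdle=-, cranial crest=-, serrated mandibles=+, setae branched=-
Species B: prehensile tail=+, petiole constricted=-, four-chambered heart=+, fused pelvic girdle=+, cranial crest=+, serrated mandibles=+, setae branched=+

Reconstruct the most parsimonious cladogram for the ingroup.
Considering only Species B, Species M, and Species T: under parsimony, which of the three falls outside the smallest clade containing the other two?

Character polarity is set by the outgroup: the derived state is whichever differs from the outgroup's state, so for prehensile tail, petiole constricted, four-chambered heart, fused pelvic girdle, serrated mandibles the derived state is '-', and for the remaining characters it is '+'.
Only Species E and Species M show the derived state '-' for prehensile tail, supporting them as a clade.
All ingroup taxa share the derived state '-' for petiole constricted; it defines the ingroup but does not resolve relationships within it.
four-chambered heart groups Species M and Species R, which is incompatible with the clades supported by the remaining characters; treating it as convergent (homoplasy) costs fewer steps than any alternative tree.
fused pelvic girdle: derived state '-' in Species T only — an autapomorphy, so it tells us nothing about relationships among taxa.
Only Species B, Species E, Species M, and Species R show the derived state '+' for cranial crest, supporting them as a clade.
serrated mandibles: derived state '-' in Species R only — an autapomorphy, so it tells us nothing about relationships among taxa.
setae branched (derived state '+') is shared by Species B, Species E, and Species M — a synapomorphy uniting that clade.
Most parsimonious ingroup topology: ((Species R,((Species M,Species E),Species B)),Species T).
Species B and Species M share a more recent common ancestor with each other than either does with Species T, so Species T is the least closely related of the three.

Species T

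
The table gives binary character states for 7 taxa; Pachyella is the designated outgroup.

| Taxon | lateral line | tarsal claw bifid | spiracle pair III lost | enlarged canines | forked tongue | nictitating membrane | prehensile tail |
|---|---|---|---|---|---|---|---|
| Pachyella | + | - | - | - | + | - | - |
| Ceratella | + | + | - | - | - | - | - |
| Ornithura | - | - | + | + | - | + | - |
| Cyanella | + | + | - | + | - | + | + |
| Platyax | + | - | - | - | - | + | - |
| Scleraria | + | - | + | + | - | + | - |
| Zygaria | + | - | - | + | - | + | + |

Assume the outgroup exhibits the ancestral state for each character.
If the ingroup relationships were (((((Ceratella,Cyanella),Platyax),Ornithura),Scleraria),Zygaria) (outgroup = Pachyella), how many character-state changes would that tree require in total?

12

Map each character onto (((((Ceratella,Cyanella),Platyax),Ornithura),Scleraria),Zygaria) (rooted by Pachyella) and count the minimum state changes it requires (Fitch parsimony):
lateral line: 1; tarsal claw bifid: 1; spiracle pair III lost: 2; enlarged canines: 3; forked tongue: 1; nictitating membrane: 2; prehensile tail: 2.
Total tree length = 12.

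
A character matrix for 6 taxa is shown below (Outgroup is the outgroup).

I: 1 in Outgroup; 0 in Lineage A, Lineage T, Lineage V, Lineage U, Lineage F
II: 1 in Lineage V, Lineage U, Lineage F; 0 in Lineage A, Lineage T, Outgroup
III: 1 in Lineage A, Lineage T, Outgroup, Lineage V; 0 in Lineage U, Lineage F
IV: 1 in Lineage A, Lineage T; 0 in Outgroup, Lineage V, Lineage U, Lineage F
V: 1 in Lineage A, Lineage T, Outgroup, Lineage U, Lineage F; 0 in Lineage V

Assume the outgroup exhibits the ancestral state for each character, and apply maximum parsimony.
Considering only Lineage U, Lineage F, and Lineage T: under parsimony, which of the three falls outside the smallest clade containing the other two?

Lineage T

Character polarity is set by the outgroup: the derived state is whichever differs from the outgroup's state, so for I, III, V the derived state is '0', and for the remaining characters it is '1'.
All ingroup taxa share the derived state '0' for I; it defines the ingroup but does not resolve relationships within it.
II: derived state '1' in Lineage F, Lineage U, and Lineage V only — synapomorphy for {Lineage F, Lineage U, Lineage V}.
III: derived state '0' in Lineage F and Lineage U only — synapomorphy for {Lineage F, Lineage U}.
IV (derived state '1') is shared by Lineage A and Lineage T — a synapomorphy uniting that clade.
V: derived state '0' in Lineage V only — an autapomorphy, so it tells us nothing about relationships among taxa.
Most parsimonious ingroup topology: (((Lineage F,Lineage U),Lineage V),(Lineage A,Lineage T)).
Lineage F and Lineage U share a more recent common ancestor with each other than either does with Lineage T, so Lineage T is the least closely related of the three.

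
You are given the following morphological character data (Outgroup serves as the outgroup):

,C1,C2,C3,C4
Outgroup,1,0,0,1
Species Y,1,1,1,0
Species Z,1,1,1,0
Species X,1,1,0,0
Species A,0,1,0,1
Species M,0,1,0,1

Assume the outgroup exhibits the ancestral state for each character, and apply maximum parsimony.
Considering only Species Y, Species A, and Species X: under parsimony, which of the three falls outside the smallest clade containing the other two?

Character polarity is set by the outgroup: the derived state is whichever differs from the outgroup's state, so for C1, C4 the derived state is '0', and for the remaining characters it is '1'.
C1 (derived state '0') is shared by Species A and Species M — a synapomorphy uniting that clade.
C2 (derived state '1') is shared by all ingroup taxa — unites the whole ingroup.
C3 (derived state '1') is shared by Species Y and Species Z — a synapomorphy uniting that clade.
C4: derived state '0' in Species X, Species Y, and Species Z only — synapomorphy for {Species X, Species Y, Species Z}.
Most parsimonious ingroup topology: (((Species Y,Species Z),Species X),(Species A,Species M)).
Species X and Species Y share a more recent common ancestor with each other than either does with Species A, so Species A is the least closely related of the three.

Species A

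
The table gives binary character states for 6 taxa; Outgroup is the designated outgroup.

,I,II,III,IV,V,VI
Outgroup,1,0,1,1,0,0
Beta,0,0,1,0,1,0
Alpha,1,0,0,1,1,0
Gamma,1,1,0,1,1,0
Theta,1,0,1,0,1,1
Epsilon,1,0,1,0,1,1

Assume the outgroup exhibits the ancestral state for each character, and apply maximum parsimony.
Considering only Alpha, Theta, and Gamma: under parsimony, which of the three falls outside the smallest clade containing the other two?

Theta

Character polarity is set by the outgroup: the derived state is whichever differs from the outgroup's state, so for I, III, IV the derived state is '0', and for the remaining characters it is '1'.
I (derived state '0') is unique to Beta (autapomorphy; uninformative for grouping).
II (derived state '1') is unique to Gamma (autapomorphy; uninformative for grouping).
III: derived state '0' in Alpha and Gamma only — synapomorphy for {Alpha, Gamma}.
IV: derived state '0' in Beta, Epsilon, and Theta only — synapomorphy for {Beta, Epsilon, Theta}.
All ingroup taxa share the derived state '1' for V; it defines the ingroup but does not resolve relationships within it.
VI (derived state '1') is shared by Epsilon and Theta — a synapomorphy uniting that clade.
Most parsimonious ingroup topology: ((Beta,(Theta,Epsilon)),(Alpha,Gamma)).
Gamma and Alpha share a more recent common ancestor with each other than either does with Theta, so Theta is the least closely related of the three.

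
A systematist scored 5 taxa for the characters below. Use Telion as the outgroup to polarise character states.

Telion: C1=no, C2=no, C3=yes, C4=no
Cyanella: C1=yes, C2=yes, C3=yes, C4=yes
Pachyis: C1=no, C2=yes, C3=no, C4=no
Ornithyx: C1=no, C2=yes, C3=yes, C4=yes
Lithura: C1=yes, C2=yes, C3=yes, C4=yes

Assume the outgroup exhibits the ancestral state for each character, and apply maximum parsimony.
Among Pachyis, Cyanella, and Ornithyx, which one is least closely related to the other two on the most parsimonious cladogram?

Pachyis

Character polarity is set by the outgroup: the derived state is whichever differs from the outgroup's state, so for C3 the derived state is 'no', and for the remaining characters it is 'yes'.
C1: derived state 'yes' in Cyanella and Lithura only — synapomorphy for {Cyanella, Lithura}.
C2 (derived state 'yes') is shared by all ingroup taxa — unites the whole ingroup.
C3 (derived state 'no') is unique to Pachyis (autapomorphy; uninformative for grouping).
C4: derived state 'yes' in Cyanella, Lithura, and Ornithyx only — synapomorphy for {Cyanella, Lithura, Ornithyx}.
Most parsimonious ingroup topology: (((Cyanella,Lithura),Ornithyx),Pachyis).
Ornithyx and Cyanella share a more recent common ancestor with each other than either does with Pachyis, so Pachyis is the least closely related of the three.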